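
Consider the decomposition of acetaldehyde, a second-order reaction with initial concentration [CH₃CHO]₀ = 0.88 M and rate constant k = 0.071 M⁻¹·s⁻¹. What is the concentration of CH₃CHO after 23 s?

0.3611 M

Step 1: For a second-order reaction: 1/[CH₃CHO] = 1/[CH₃CHO]₀ + kt
Step 2: 1/[CH₃CHO] = 1/0.88 + 0.071 × 23
Step 3: 1/[CH₃CHO] = 1.136 + 1.633 = 2.769
Step 4: [CH₃CHO] = 1/2.769 = 0.3611 M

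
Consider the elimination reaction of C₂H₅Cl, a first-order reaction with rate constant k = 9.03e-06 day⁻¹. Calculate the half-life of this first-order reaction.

7.676e+04 day

Step 1: For a first-order reaction, t₁/₂ = ln(2)/k
Step 2: t₁/₂ = ln(2)/9.03e-06
Step 3: t₁/₂ = 0.6931/9.03e-06 = 7.676e+04 day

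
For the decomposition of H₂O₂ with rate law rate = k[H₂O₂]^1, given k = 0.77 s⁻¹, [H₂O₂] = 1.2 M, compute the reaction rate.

0.924 M/s

Step 1: Identify the rate law: rate = k[H₂O₂]^1
Step 2: Substitute values: rate = 0.77 × (1.2)^1
Step 3: Calculate: rate = 0.77 × 1.2 = 0.924 M/s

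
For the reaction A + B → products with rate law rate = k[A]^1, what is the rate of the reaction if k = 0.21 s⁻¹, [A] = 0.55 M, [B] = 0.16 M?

0.1155 M/s

Step 1: The rate law is rate = k[A]^1
Step 2: Note that the rate does not depend on [B] (zero order in B).
Step 3: rate = 0.21 × (0.55)^1 = 0.1155 M/s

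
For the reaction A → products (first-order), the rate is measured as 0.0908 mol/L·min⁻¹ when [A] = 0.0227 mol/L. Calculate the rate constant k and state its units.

4 min⁻¹

Step 1: rate = k[A]^1, so k = rate / [A]^1.
Step 2: k = 0.0908 / (0.0227)^1 = 0.0908 / 0.0227.
Step 3: k = 4 min⁻¹.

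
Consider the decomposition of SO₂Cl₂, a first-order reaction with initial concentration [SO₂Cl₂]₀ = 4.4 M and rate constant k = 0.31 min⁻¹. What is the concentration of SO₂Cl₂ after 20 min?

0.008929 M

Step 1: For a first-order reaction: [SO₂Cl₂] = [SO₂Cl₂]₀ × e^(-kt)
Step 2: [SO₂Cl₂] = 4.4 × e^(-0.31 × 20)
Step 3: [SO₂Cl₂] = 4.4 × e^(-6.2)
Step 4: [SO₂Cl₂] = 4.4 × 0.00202943 = 0.008929 M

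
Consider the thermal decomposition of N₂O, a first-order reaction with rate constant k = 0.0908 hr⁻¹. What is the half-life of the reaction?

7.634 hr

Step 1: For a first-order reaction, t₁/₂ = ln(2)/k
Step 2: t₁/₂ = ln(2)/0.0908
Step 3: t₁/₂ = 0.6931/0.0908 = 7.634 hr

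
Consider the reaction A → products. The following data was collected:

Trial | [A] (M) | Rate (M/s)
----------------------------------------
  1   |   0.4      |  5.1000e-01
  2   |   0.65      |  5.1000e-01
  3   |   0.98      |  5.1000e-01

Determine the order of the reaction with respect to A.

zeroth order (0)

Step 1: Compare trials - when concentration changes, rate stays constant.
Step 2: rate₂/rate₁ = 5.1000e-01/5.1000e-01 = 1
Step 3: [A]₂/[A]₁ = 0.65/0.4 = 1.625
Step 4: Since rate ratio ≈ (conc ratio)^0, the reaction is zeroth order.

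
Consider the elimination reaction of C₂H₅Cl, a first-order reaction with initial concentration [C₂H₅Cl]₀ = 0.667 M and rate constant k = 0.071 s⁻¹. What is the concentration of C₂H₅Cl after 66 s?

0.006152 M

Step 1: For a first-order reaction: [C₂H₅Cl] = [C₂H₅Cl]₀ × e^(-kt)
Step 2: [C₂H₅Cl] = 0.667 × e^(-0.071 × 66)
Step 3: [C₂H₅Cl] = 0.667 × e^(-4.686)
Step 4: [C₂H₅Cl] = 0.667 × 0.00922351 = 0.006152 M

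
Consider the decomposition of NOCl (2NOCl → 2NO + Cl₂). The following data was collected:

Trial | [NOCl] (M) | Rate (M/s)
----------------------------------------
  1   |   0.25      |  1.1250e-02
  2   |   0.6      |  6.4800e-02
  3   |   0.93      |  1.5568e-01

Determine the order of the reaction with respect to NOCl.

second order (2)

Step 1: Compare trials to find order n where rate₂/rate₁ = ([NOCl]₂/[NOCl]₁)^n
Step 2: rate₂/rate₁ = 6.4800e-02/1.1250e-02 = 5.76
Step 3: [NOCl]₂/[NOCl]₁ = 0.6/0.25 = 2.4
Step 4: n = ln(5.76)/ln(2.4) = 2.00 ≈ 2
Step 5: The reaction is second order in NOCl.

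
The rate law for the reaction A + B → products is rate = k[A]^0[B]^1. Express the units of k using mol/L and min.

min⁻¹

Step 1: Overall order = 0 + 1 = 1.
Step 2: rate has units mol/L·min⁻¹; [A]^0[B]^1 has units (mol/L)^1.
Step 3: k = rate/([A]^0[B]^1), so units of k = (mol/L)^(1-1)·min⁻¹ = min⁻¹.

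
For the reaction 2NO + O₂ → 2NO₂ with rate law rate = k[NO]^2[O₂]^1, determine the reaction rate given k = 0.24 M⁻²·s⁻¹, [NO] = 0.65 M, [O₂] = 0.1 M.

0.01014 M/s

Step 1: The rate law is rate = k[NO]^2[O₂]^1
Step 2: Substitute: rate = 0.24 × (0.65)^2 × (0.1)^1
Step 3: rate = 0.24 × 0.4225 × 0.1 = 0.01014 M/s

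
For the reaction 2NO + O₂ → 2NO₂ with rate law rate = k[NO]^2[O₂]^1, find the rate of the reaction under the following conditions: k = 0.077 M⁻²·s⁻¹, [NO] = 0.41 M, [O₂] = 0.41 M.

0.005307 M/s

Step 1: The rate law is rate = k[NO]^2[O₂]^1
Step 2: Substitute: rate = 0.077 × (0.41)^2 × (0.41)^1
Step 3: rate = 0.077 × 0.1681 × 0.41 = 0.00530692 M/s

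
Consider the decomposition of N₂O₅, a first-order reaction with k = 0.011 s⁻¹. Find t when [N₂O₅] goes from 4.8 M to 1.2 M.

126 s

Step 1: For first-order: t = ln([N₂O₅]₀/[N₂O₅])/k
Step 2: t = ln(4.8/1.2)/0.011
Step 3: t = ln(4)/0.011
Step 4: t = 1.386/0.011 = 126 s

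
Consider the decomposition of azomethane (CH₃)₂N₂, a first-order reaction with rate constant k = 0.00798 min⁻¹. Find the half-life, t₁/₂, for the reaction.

86.86 min

Step 1: For a first-order reaction, t₁/₂ = ln(2)/k
Step 2: t₁/₂ = ln(2)/0.00798
Step 3: t₁/₂ = 0.6931/0.00798 = 86.86 min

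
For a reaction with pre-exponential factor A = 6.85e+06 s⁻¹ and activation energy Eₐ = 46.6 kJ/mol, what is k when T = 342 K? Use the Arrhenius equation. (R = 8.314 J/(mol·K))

5.22e-01 s⁻¹

Step 1: Use the Arrhenius equation: k = A × exp(-Eₐ/RT)
Step 2: Convert Eₐ to J/mol: 46.6 kJ/mol = 46600 J/mol
Step 3: Calculate the exponent: -Eₐ/(RT) = -46600/(8.314 × 342) = -16.38890
Step 4: k = 6.85e+06 × exp(-16.38890)
Step 5: k = 6.85e+06 × 7.62766e-08 = 5.2249e-01 s⁻¹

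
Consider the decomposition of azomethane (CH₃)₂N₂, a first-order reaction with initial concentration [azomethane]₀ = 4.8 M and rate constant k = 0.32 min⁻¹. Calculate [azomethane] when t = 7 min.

0.511 M

Step 1: For a first-order reaction: [azomethane] = [azomethane]₀ × e^(-kt)
Step 2: [azomethane] = 4.8 × e^(-0.32 × 7)
Step 3: [azomethane] = 4.8 × e^(-2.24)
Step 4: [azomethane] = 4.8 × 0.106459 = 0.511 M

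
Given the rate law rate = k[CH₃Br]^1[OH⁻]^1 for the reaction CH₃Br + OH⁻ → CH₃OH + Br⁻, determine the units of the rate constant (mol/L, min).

(mol/L)⁻¹·min⁻¹

Step 1: Overall order = 1 + 1 = 2.
Step 2: rate has units mol/L·min⁻¹; [CH₃Br]^1[OH⁻]^1 has units (mol/L)^2.
Step 3: k = rate/([CH₃Br]^1[OH⁻]^1), so units of k = (mol/L)^(1-2)·min⁻¹ = (mol/L)⁻¹·min⁻¹.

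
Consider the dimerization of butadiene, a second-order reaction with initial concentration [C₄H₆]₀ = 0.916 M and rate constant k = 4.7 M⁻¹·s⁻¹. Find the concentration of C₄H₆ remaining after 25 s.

0.008432 M

Step 1: For a second-order reaction: 1/[C₄H₆] = 1/[C₄H₆]₀ + kt
Step 2: 1/[C₄H₆] = 1/0.916 + 4.7 × 25
Step 3: 1/[C₄H₆] = 1.092 + 117.5 = 118.6
Step 4: [C₄H₆] = 1/118.6 = 0.008432 M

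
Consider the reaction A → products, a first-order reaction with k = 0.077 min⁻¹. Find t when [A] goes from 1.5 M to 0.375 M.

18 min

Step 1: For first-order: t = ln([A]₀/[A])/k
Step 2: t = ln(1.5/0.375)/0.077
Step 3: t = ln(4)/0.077
Step 4: t = 1.386/0.077 = 18 min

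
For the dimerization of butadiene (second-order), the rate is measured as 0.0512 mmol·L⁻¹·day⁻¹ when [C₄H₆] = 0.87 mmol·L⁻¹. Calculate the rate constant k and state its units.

0.06764 (mmol·L⁻¹)⁻¹·day⁻¹

Step 1: rate = k[C₄H₆]^2, so k = rate / [C₄H₆]^2.
Step 2: k = 0.0512 / (0.87)^2 = 0.0512 / 0.7569.
Step 3: k = 0.06764 (mmol·L⁻¹)⁻¹·day⁻¹.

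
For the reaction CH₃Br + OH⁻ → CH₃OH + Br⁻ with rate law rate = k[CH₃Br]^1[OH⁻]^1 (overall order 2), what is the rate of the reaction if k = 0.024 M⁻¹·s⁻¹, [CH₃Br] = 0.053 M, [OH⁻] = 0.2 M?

0.0002544 M/s

Step 1: The rate law is rate = k[CH₃Br]^1[OH⁻]^1, overall order = 1+1 = 2
Step 2: Substitute values: rate = 0.024 × (0.053)^1 × (0.2)^1
Step 3: rate = 0.024 × 0.053 × 0.2 = 0.0002544 M/s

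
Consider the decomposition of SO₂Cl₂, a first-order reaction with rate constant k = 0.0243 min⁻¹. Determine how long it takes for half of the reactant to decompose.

28.52 min

Step 1: For a first-order reaction, t₁/₂ = ln(2)/k
Step 2: t₁/₂ = ln(2)/0.0243
Step 3: t₁/₂ = 0.6931/0.0243 = 28.52 min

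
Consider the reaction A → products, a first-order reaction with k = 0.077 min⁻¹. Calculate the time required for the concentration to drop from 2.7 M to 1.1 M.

11.66 min

Step 1: For first-order: t = ln([A]₀/[A])/k
Step 2: t = ln(2.7/1.1)/0.077
Step 3: t = ln(2.455)/0.077
Step 4: t = 0.8979/0.077 = 11.66 min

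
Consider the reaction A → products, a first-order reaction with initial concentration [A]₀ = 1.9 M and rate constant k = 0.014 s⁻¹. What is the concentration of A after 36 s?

1.148 M

Step 1: For a first-order reaction: [A] = [A]₀ × e^(-kt)
Step 2: [A] = 1.9 × e^(-0.014 × 36)
Step 3: [A] = 1.9 × e^(-0.504)
Step 4: [A] = 1.9 × 0.604109 = 1.148 M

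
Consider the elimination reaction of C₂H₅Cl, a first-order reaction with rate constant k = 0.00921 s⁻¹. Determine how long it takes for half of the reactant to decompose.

75.26 s

Step 1: For a first-order reaction, t₁/₂ = ln(2)/k
Step 2: t₁/₂ = ln(2)/0.00921
Step 3: t₁/₂ = 0.6931/0.00921 = 75.26 s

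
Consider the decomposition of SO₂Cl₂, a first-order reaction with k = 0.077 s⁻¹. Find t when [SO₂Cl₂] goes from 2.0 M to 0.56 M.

16.53 s

Step 1: For first-order: t = ln([SO₂Cl₂]₀/[SO₂Cl₂])/k
Step 2: t = ln(2.0/0.56)/0.077
Step 3: t = ln(3.571)/0.077
Step 4: t = 1.273/0.077 = 16.53 s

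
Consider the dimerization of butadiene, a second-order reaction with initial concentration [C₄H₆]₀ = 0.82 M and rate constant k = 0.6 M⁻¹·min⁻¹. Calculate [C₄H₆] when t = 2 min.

0.4133 M

Step 1: For a second-order reaction: 1/[C₄H₆] = 1/[C₄H₆]₀ + kt
Step 2: 1/[C₄H₆] = 1/0.82 + 0.6 × 2
Step 3: 1/[C₄H₆] = 1.22 + 1.2 = 2.42
Step 4: [C₄H₆] = 1/2.42 = 0.4133 M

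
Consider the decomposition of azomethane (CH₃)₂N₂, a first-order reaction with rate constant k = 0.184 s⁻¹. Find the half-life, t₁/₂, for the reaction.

3.767 s

Step 1: For a first-order reaction, t₁/₂ = ln(2)/k
Step 2: t₁/₂ = ln(2)/0.184
Step 3: t₁/₂ = 0.6931/0.184 = 3.767 s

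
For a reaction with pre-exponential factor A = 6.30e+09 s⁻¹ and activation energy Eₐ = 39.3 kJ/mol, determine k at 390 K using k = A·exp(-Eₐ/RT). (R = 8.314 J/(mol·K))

3.43e+04 s⁻¹

Step 1: Use the Arrhenius equation: k = A × exp(-Eₐ/RT)
Step 2: Convert Eₐ to J/mol: 39.3 kJ/mol = 39300 J/mol
Step 3: Calculate the exponent: -Eₐ/(RT) = -39300/(8.314 × 390) = -12.12043
Step 4: k = 6.30e+09 × exp(-12.12043)
Step 5: k = 6.30e+09 × 5.44708e-06 = 3.4317e+04 s⁻¹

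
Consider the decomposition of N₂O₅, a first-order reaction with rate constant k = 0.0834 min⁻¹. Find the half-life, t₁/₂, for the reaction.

8.311 min

Step 1: For a first-order reaction, t₁/₂ = ln(2)/k
Step 2: t₁/₂ = ln(2)/0.0834
Step 3: t₁/₂ = 0.6931/0.0834 = 8.311 min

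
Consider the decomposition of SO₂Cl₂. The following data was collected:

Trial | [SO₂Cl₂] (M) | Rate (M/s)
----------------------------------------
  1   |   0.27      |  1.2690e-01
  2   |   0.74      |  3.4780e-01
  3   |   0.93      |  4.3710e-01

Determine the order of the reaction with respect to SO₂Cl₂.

first order (1)

Step 1: Compare trials to find order n where rate₂/rate₁ = ([SO₂Cl₂]₂/[SO₂Cl₂]₁)^n
Step 2: rate₂/rate₁ = 3.4780e-01/1.2690e-01 = 2.741
Step 3: [SO₂Cl₂]₂/[SO₂Cl₂]₁ = 0.74/0.27 = 2.741
Step 4: n = ln(2.741)/ln(2.741) = 1.00 ≈ 1
Step 5: The reaction is first order in SO₂Cl₂.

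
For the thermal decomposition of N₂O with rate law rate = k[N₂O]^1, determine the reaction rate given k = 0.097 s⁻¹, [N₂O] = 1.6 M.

0.1552 M/s

Step 1: Identify the rate law: rate = k[N₂O]^1
Step 2: Substitute values: rate = 0.097 × (1.6)^1
Step 3: Calculate: rate = 0.097 × 1.6 = 0.1552 M/s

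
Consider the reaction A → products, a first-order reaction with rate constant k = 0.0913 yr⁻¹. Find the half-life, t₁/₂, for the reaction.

7.592 yr

Step 1: For a first-order reaction, t₁/₂ = ln(2)/k
Step 2: t₁/₂ = ln(2)/0.0913
Step 3: t₁/₂ = 0.6931/0.0913 = 7.592 yr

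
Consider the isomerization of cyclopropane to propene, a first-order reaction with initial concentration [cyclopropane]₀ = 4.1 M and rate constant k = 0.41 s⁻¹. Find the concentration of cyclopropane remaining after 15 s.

0.008747 M

Step 1: For a first-order reaction: [cyclopropane] = [cyclopropane]₀ × e^(-kt)
Step 2: [cyclopropane] = 4.1 × e^(-0.41 × 15)
Step 3: [cyclopropane] = 4.1 × e^(-6.15)
Step 4: [cyclopropane] = 4.1 × 0.00213348 = 0.008747 M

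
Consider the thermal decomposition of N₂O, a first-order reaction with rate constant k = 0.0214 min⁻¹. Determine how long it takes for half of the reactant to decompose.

32.39 min

Step 1: For a first-order reaction, t₁/₂ = ln(2)/k
Step 2: t₁/₂ = ln(2)/0.0214
Step 3: t₁/₂ = 0.6931/0.0214 = 32.39 min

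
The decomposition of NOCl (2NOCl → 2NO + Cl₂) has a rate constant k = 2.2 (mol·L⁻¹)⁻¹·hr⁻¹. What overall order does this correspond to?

second order (2)

Step 1: The units of k for an nth-order reaction are (concentration)^(1-n)·(time)⁻¹.
Step 2: Here k has units (mol·L⁻¹)⁻¹·hr⁻¹, so the concentration exponent is -1.
Step 3: 1 - n = -1 ⇒ n = 2. The reaction is second order.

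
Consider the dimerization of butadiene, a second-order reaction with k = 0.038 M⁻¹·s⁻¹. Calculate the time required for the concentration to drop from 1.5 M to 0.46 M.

39.66 s

Step 1: For second-order: t = (1/[C₄H₆] - 1/[C₄H₆]₀)/k
Step 2: t = (1/0.46 - 1/1.5)/0.038
Step 3: t = (2.174 - 0.6667)/0.038
Step 4: t = 1.507/0.038 = 39.66 s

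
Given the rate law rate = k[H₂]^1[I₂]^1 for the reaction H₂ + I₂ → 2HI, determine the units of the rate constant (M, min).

M⁻¹·min⁻¹

Step 1: Overall order = 1 + 1 = 2.
Step 2: rate has units M·min⁻¹; [H₂]^1[I₂]^1 has units M^2.
Step 3: k = rate/([H₂]^1[I₂]^1), so units of k = M^(1-2)·min⁻¹ = M⁻¹·min⁻¹.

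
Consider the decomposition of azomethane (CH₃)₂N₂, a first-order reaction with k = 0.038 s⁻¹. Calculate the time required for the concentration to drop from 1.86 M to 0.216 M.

56.66 s

Step 1: For first-order: t = ln([azomethane]₀/[azomethane])/k
Step 2: t = ln(1.86/0.216)/0.038
Step 3: t = ln(8.611)/0.038
Step 4: t = 2.153/0.038 = 56.66 s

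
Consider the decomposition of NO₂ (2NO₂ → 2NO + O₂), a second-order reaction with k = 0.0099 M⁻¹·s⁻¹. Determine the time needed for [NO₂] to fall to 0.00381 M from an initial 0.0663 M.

2.499e+04 s

Step 1: For second-order: t = (1/[NO₂] - 1/[NO₂]₀)/k
Step 2: t = (1/0.00381 - 1/0.0663)/0.0099
Step 3: t = (262.5 - 15.08)/0.0099
Step 4: t = 247.4/0.0099 = 2.499e+04 s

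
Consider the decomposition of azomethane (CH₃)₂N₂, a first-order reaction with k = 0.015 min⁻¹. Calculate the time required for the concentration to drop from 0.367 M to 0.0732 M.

107.5 min

Step 1: For first-order: t = ln([azomethane]₀/[azomethane])/k
Step 2: t = ln(0.367/0.0732)/0.015
Step 3: t = ln(5.014)/0.015
Step 4: t = 1.612/0.015 = 107.5 min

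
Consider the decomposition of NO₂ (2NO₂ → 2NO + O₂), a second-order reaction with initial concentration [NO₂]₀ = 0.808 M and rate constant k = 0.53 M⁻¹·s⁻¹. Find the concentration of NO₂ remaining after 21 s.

0.08086 M

Step 1: For a second-order reaction: 1/[NO₂] = 1/[NO₂]₀ + kt
Step 2: 1/[NO₂] = 1/0.808 + 0.53 × 21
Step 3: 1/[NO₂] = 1.238 + 11.13 = 12.37
Step 4: [NO₂] = 1/12.37 = 0.08086 M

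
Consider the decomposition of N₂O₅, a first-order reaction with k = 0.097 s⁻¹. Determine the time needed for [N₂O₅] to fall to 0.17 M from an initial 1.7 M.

23.74 s

Step 1: For first-order: t = ln([N₂O₅]₀/[N₂O₅])/k
Step 2: t = ln(1.7/0.17)/0.097
Step 3: t = ln(10)/0.097
Step 4: t = 2.303/0.097 = 23.74 s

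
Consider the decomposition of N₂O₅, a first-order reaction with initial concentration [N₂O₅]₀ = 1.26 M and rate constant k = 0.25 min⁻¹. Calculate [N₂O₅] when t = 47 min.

9.941e-06 M

Step 1: For a first-order reaction: [N₂O₅] = [N₂O₅]₀ × e^(-kt)
Step 2: [N₂O₅] = 1.26 × e^(-0.25 × 47)
Step 3: [N₂O₅] = 1.26 × e^(-11.75)
Step 4: [N₂O₅] = 1.26 × 7.88932e-06 = 9.941e-06 M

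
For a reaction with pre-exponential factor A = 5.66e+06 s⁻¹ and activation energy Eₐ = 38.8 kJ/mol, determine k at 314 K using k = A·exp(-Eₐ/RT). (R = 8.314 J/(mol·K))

1.99e+00 s⁻¹

Step 1: Use the Arrhenius equation: k = A × exp(-Eₐ/RT)
Step 2: Convert Eₐ to J/mol: 38.8 kJ/mol = 38800 J/mol
Step 3: Calculate the exponent: -Eₐ/(RT) = -38800/(8.314 × 314) = -14.86251
Step 4: k = 5.66e+06 × exp(-14.86251)
Step 5: k = 5.66e+06 × 3.50989e-07 = 1.9866e+00 s⁻¹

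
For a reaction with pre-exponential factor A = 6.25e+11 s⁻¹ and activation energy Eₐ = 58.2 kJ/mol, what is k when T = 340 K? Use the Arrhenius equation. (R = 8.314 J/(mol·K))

7.15e+02 s⁻¹

Step 1: Use the Arrhenius equation: k = A × exp(-Eₐ/RT)
Step 2: Convert Eₐ to J/mol: 58.2 kJ/mol = 58200 J/mol
Step 3: Calculate the exponent: -Eₐ/(RT) = -58200/(8.314 × 340) = -20.58894
Step 4: k = 6.25e+11 × exp(-20.58894)
Step 5: k = 6.25e+11 × 1.14377e-09 = 7.1486e+02 s⁻¹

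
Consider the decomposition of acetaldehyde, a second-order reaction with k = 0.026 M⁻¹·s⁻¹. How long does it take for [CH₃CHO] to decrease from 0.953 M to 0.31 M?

83.71 s

Step 1: For second-order: t = (1/[CH₃CHO] - 1/[CH₃CHO]₀)/k
Step 2: t = (1/0.31 - 1/0.953)/0.026
Step 3: t = (3.226 - 1.049)/0.026
Step 4: t = 2.176/0.026 = 83.71 s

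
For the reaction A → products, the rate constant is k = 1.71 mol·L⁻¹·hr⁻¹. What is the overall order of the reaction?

zeroth order (0)

Step 1: The units of k for an nth-order reaction are (concentration)^(1-n)·(time)⁻¹.
Step 2: Here k has units mol·L⁻¹·hr⁻¹, so the concentration exponent is 1.
Step 3: 1 - n = 1 ⇒ n = 0. The reaction is zeroth order.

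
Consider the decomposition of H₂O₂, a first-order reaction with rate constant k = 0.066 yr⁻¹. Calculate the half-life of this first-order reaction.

10.5 yr

Step 1: For a first-order reaction, t₁/₂ = ln(2)/k
Step 2: t₁/₂ = ln(2)/0.066
Step 3: t₁/₂ = 0.6931/0.066 = 10.5 yr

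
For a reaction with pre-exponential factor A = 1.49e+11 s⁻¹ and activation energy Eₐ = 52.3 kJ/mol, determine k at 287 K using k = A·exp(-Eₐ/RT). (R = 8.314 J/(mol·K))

4.51e+01 s⁻¹

Step 1: Use the Arrhenius equation: k = A × exp(-Eₐ/RT)
Step 2: Convert Eₐ to J/mol: 52.3 kJ/mol = 52300 J/mol
Step 3: Calculate the exponent: -Eₐ/(RT) = -52300/(8.314 × 287) = -21.91845
Step 4: k = 1.49e+11 × exp(-21.91845)
Step 5: k = 1.49e+11 × 3.02648e-10 = 4.5095e+01 s⁻¹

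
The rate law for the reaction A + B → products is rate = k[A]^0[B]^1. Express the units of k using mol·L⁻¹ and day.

day⁻¹

Step 1: Overall order = 0 + 1 = 1.
Step 2: rate has units mol·L⁻¹·day⁻¹; [A]^0[B]^1 has units (mol·L⁻¹)^1.
Step 3: k = rate/([A]^0[B]^1), so units of k = (mol·L⁻¹)^(1-1)·day⁻¹ = day⁻¹.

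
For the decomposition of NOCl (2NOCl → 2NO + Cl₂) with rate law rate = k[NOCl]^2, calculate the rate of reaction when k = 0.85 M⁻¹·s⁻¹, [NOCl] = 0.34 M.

0.09826 M/s

Step 1: Identify the rate law: rate = k[NOCl]^2
Step 2: Substitute values: rate = 0.85 × (0.34)^2
Step 3: Calculate: rate = 0.85 × 0.1156 = 0.09826 M/s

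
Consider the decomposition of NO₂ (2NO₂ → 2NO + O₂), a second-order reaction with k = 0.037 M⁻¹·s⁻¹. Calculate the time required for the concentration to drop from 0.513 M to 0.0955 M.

230.3 s

Step 1: For second-order: t = (1/[NO₂] - 1/[NO₂]₀)/k
Step 2: t = (1/0.0955 - 1/0.513)/0.037
Step 3: t = (10.47 - 1.949)/0.037
Step 4: t = 8.522/0.037 = 230.3 s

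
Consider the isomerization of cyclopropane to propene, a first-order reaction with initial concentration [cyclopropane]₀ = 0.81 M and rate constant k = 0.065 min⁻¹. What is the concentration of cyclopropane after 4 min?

0.6246 M

Step 1: For a first-order reaction: [cyclopropane] = [cyclopropane]₀ × e^(-kt)
Step 2: [cyclopropane] = 0.81 × e^(-0.065 × 4)
Step 3: [cyclopropane] = 0.81 × e^(-0.26)
Step 4: [cyclopropane] = 0.81 × 0.771052 = 0.6246 M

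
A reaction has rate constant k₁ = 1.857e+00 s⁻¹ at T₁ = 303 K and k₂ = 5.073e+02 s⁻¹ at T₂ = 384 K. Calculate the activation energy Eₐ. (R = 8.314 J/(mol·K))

67.0 kJ/mol

Step 1: Use the two-temperature Arrhenius form: ln(k₂/k₁) = -Eₐ/R × (1/T₂ - 1/T₁)
Step 2: ln(k₂/k₁) = ln(5.073e+02/1.857e+00) = ln(273.183) = 5.61014
Step 3: 1/T₂ - 1/T₁ = 1/384 - 1/303 = -6.961634e-04 K⁻¹
Step 4: Eₐ = -R × ln(k₂/k₁) / (1/T₂ - 1/T₁) = -8.314 × 5.61014 / -6.961634e-04
Step 5: Eₐ = 6.7000e+04 J/mol = 67.0 kJ/mol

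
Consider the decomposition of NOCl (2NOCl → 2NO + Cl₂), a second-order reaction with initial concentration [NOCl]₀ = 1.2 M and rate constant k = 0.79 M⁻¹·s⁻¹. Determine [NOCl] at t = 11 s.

0.105 M

Step 1: For a second-order reaction: 1/[NOCl] = 1/[NOCl]₀ + kt
Step 2: 1/[NOCl] = 1/1.2 + 0.79 × 11
Step 3: 1/[NOCl] = 0.8333 + 8.69 = 9.523
Step 4: [NOCl] = 1/9.523 = 0.105 M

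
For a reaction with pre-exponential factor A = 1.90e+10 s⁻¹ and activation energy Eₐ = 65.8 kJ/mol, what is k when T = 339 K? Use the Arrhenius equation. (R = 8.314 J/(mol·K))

1.38e+00 s⁻¹

Step 1: Use the Arrhenius equation: k = A × exp(-Eₐ/RT)
Step 2: Convert Eₐ to J/mol: 65.8 kJ/mol = 65800 J/mol
Step 3: Calculate the exponent: -Eₐ/(RT) = -65800/(8.314 × 339) = -23.34620
Step 4: k = 1.90e+10 × exp(-23.34620)
Step 5: k = 1.90e+10 × 7.25896e-11 = 1.3792e+00 s⁻¹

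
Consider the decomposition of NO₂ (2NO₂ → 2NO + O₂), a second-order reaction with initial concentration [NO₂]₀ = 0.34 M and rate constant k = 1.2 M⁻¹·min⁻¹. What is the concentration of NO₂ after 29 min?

0.0265 M

Step 1: For a second-order reaction: 1/[NO₂] = 1/[NO₂]₀ + kt
Step 2: 1/[NO₂] = 1/0.34 + 1.2 × 29
Step 3: 1/[NO₂] = 2.941 + 34.8 = 37.74
Step 4: [NO₂] = 1/37.74 = 0.0265 M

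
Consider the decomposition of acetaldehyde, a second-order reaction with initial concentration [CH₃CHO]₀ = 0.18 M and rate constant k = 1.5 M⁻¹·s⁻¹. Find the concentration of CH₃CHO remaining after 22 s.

0.02594 M

Step 1: For a second-order reaction: 1/[CH₃CHO] = 1/[CH₃CHO]₀ + kt
Step 2: 1/[CH₃CHO] = 1/0.18 + 1.5 × 22
Step 3: 1/[CH₃CHO] = 5.556 + 33 = 38.56
Step 4: [CH₃CHO] = 1/38.56 = 0.02594 M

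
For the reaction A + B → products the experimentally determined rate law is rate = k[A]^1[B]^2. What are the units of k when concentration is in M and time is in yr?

M⁻²·yr⁻¹

Step 1: Overall order = 1 + 2 = 3.
Step 2: rate has units M·yr⁻¹; [A]^1[B]^2 has units M^3.
Step 3: k = rate/([A]^1[B]^2), so units of k = M^(1-3)·yr⁻¹ = M⁻²·yr⁻¹.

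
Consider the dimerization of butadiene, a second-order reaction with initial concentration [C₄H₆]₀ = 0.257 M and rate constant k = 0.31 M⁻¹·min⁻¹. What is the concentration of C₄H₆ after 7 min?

0.165 M

Step 1: For a second-order reaction: 1/[C₄H₆] = 1/[C₄H₆]₀ + kt
Step 2: 1/[C₄H₆] = 1/0.257 + 0.31 × 7
Step 3: 1/[C₄H₆] = 3.891 + 2.17 = 6.061
Step 4: [C₄H₆] = 1/6.061 = 0.165 M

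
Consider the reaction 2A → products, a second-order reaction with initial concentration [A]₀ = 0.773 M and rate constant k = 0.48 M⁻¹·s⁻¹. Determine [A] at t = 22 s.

0.08436 M

Step 1: For a second-order reaction: 1/[A] = 1/[A]₀ + kt
Step 2: 1/[A] = 1/0.773 + 0.48 × 22
Step 3: 1/[A] = 1.294 + 10.56 = 11.85
Step 4: [A] = 1/11.85 = 0.08436 M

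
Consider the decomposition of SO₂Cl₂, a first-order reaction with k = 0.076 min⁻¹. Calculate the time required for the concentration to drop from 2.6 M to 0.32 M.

27.57 min

Step 1: For first-order: t = ln([SO₂Cl₂]₀/[SO₂Cl₂])/k
Step 2: t = ln(2.6/0.32)/0.076
Step 3: t = ln(8.125)/0.076
Step 4: t = 2.095/0.076 = 27.57 min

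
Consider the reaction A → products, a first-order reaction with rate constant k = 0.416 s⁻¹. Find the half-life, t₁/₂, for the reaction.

1.666 s

Step 1: For a first-order reaction, t₁/₂ = ln(2)/k
Step 2: t₁/₂ = ln(2)/0.416
Step 3: t₁/₂ = 0.6931/0.416 = 1.666 s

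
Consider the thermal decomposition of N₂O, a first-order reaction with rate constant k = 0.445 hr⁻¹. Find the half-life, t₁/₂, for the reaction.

1.558 hr

Step 1: For a first-order reaction, t₁/₂ = ln(2)/k
Step 2: t₁/₂ = ln(2)/0.445
Step 3: t₁/₂ = 0.6931/0.445 = 1.558 hr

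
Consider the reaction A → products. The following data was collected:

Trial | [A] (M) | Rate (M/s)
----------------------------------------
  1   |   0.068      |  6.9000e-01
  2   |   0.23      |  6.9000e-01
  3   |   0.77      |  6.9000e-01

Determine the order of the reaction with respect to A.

zeroth order (0)

Step 1: Compare trials - when concentration changes, rate stays constant.
Step 2: rate₂/rate₁ = 6.9000e-01/6.9000e-01 = 1
Step 3: [A]₂/[A]₁ = 0.23/0.068 = 3.382
Step 4: Since rate ratio ≈ (conc ratio)^0, the reaction is zeroth order.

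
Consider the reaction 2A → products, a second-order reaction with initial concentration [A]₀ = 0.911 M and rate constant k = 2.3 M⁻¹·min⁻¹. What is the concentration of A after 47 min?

0.009158 M

Step 1: For a second-order reaction: 1/[A] = 1/[A]₀ + kt
Step 2: 1/[A] = 1/0.911 + 2.3 × 47
Step 3: 1/[A] = 1.098 + 108.1 = 109.2
Step 4: [A] = 1/109.2 = 0.009158 M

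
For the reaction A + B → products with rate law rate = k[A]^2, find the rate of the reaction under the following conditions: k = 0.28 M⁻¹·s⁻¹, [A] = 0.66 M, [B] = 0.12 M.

0.122 M/s

Step 1: The rate law is rate = k[A]^2
Step 2: Note that the rate does not depend on [B] (zero order in B).
Step 3: rate = 0.28 × (0.66)^2 = 0.121968 M/s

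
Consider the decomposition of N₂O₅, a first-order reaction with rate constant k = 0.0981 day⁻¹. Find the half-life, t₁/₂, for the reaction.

7.066 day

Step 1: For a first-order reaction, t₁/₂ = ln(2)/k
Step 2: t₁/₂ = ln(2)/0.0981
Step 3: t₁/₂ = 0.6931/0.0981 = 7.066 day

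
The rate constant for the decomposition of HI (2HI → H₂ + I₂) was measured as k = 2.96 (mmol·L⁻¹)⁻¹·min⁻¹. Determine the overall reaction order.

second order (2)

Step 1: The units of k for an nth-order reaction are (concentration)^(1-n)·(time)⁻¹.
Step 2: Here k has units (mmol·L⁻¹)⁻¹·min⁻¹, so the concentration exponent is -1.
Step 3: 1 - n = -1 ⇒ n = 2. The reaction is second order.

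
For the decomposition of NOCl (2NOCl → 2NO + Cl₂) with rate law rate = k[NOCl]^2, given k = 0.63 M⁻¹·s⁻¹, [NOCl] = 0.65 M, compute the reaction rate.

0.2662 M/s

Step 1: Identify the rate law: rate = k[NOCl]^2
Step 2: Substitute values: rate = 0.63 × (0.65)^2
Step 3: Calculate: rate = 0.63 × 0.4225 = 0.266175 M/s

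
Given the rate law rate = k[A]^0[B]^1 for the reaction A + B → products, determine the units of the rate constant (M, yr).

yr⁻¹

Step 1: Overall order = 0 + 1 = 1.
Step 2: rate has units M·yr⁻¹; [A]^0[B]^1 has units M^1.
Step 3: k = rate/([A]^0[B]^1), so units of k = M^(1-1)·yr⁻¹ = yr⁻¹.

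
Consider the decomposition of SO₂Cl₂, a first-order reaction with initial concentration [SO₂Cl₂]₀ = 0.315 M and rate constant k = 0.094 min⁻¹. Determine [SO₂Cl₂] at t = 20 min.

0.04807 M

Step 1: For a first-order reaction: [SO₂Cl₂] = [SO₂Cl₂]₀ × e^(-kt)
Step 2: [SO₂Cl₂] = 0.315 × e^(-0.094 × 20)
Step 3: [SO₂Cl₂] = 0.315 × e^(-1.88)
Step 4: [SO₂Cl₂] = 0.315 × 0.15259 = 0.04807 M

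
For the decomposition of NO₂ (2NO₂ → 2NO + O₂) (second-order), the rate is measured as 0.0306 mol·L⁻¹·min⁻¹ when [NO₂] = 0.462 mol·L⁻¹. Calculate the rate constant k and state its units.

0.1434 (mol·L⁻¹)⁻¹·min⁻¹

Step 1: rate = k[NO₂]^2, so k = rate / [NO₂]^2.
Step 2: k = 0.0306 / (0.462)^2 = 0.0306 / 0.2134.
Step 3: k = 0.1434 (mol·L⁻¹)⁻¹·min⁻¹.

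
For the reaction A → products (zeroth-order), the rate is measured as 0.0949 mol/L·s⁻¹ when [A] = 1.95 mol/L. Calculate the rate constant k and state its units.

0.0949 mol/L·s⁻¹

Step 1: For a zeroth-order reaction, rate = k (independent of concentration).
Step 2: k = rate = 0.0949 mol/L·s⁻¹.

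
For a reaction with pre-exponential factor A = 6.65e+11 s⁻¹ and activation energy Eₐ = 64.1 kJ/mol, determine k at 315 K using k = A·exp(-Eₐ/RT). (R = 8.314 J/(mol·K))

1.56e+01 s⁻¹

Step 1: Use the Arrhenius equation: k = A × exp(-Eₐ/RT)
Step 2: Convert Eₐ to J/mol: 64.1 kJ/mol = 64100 J/mol
Step 3: Calculate the exponent: -Eₐ/(RT) = -64100/(8.314 × 315) = -24.47583
Step 4: k = 6.65e+11 × exp(-24.47583)
Step 5: k = 6.65e+11 × 2.34575e-11 = 1.5599e+01 s⁻¹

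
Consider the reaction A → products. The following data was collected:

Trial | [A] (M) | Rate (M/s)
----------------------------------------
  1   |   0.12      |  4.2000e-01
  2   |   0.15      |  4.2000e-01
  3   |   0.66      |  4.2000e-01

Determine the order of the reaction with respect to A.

zeroth order (0)

Step 1: Compare trials - when concentration changes, rate stays constant.
Step 2: rate₂/rate₁ = 4.2000e-01/4.2000e-01 = 1
Step 3: [A]₂/[A]₁ = 0.15/0.12 = 1.25
Step 4: Since rate ratio ≈ (conc ratio)^0, the reaction is zeroth order.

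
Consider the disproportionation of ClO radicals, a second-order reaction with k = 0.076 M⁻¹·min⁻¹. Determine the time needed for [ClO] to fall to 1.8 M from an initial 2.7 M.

2.437 min

Step 1: For second-order: t = (1/[ClO] - 1/[ClO]₀)/k
Step 2: t = (1/1.8 - 1/2.7)/0.076
Step 3: t = (0.5556 - 0.3704)/0.076
Step 4: t = 0.1852/0.076 = 2.437 min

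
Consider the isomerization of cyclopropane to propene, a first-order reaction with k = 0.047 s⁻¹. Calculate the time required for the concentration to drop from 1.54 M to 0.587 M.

20.52 s

Step 1: For first-order: t = ln([cyclopropane]₀/[cyclopropane])/k
Step 2: t = ln(1.54/0.587)/0.047
Step 3: t = ln(2.624)/0.047
Step 4: t = 0.9645/0.047 = 20.52 s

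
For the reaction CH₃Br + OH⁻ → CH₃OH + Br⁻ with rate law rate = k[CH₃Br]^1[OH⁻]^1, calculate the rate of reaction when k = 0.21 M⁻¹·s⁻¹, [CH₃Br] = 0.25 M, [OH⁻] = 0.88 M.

0.0462 M/s

Step 1: The rate law is rate = k[CH₃Br]^1[OH⁻]^1
Step 2: Substitute: rate = 0.21 × (0.25)^1 × (0.88)^1
Step 3: rate = 0.21 × 0.25 × 0.88 = 0.0462 M/s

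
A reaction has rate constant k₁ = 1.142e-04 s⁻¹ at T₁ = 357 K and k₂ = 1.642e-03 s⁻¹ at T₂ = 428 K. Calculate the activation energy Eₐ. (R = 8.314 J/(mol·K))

47.7 kJ/mol

Step 1: Use the two-temperature Arrhenius form: ln(k₂/k₁) = -Eₐ/R × (1/T₂ - 1/T₁)
Step 2: ln(k₂/k₁) = ln(1.642e-03/1.142e-04) = ln(14.3783) = 2.66572
Step 3: 1/T₂ - 1/T₁ = 1/428 - 1/357 = -4.646719e-04 K⁻¹
Step 4: Eₐ = -R × ln(k₂/k₁) / (1/T₂ - 1/T₁) = -8.314 × 2.66572 / -4.646719e-04
Step 5: Eₐ = 4.7696e+04 J/mol = 47.7 kJ/mol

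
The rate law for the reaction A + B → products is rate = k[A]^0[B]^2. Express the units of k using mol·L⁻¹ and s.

(mol·L⁻¹)⁻¹·s⁻¹

Step 1: Overall order = 0 + 2 = 2.
Step 2: rate has units mol·L⁻¹·s⁻¹; [A]^0[B]^2 has units (mol·L⁻¹)^2.
Step 3: k = rate/([A]^0[B]^2), so units of k = (mol·L⁻¹)^(1-2)·s⁻¹ = (mol·L⁻¹)⁻¹·s⁻¹.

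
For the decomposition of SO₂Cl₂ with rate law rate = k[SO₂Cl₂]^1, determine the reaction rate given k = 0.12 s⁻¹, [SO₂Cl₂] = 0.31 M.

0.0372 M/s

Step 1: Identify the rate law: rate = k[SO₂Cl₂]^1
Step 2: Substitute values: rate = 0.12 × (0.31)^1
Step 3: Calculate: rate = 0.12 × 0.31 = 0.0372 M/s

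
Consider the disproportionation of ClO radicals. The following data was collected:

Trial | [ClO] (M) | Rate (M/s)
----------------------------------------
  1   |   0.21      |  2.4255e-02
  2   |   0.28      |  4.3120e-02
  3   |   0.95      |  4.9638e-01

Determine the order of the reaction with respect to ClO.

second order (2)

Step 1: Compare trials to find order n where rate₂/rate₁ = ([ClO]₂/[ClO]₁)^n
Step 2: rate₂/rate₁ = 4.3120e-02/2.4255e-02 = 1.778
Step 3: [ClO]₂/[ClO]₁ = 0.28/0.21 = 1.333
Step 4: n = ln(1.778)/ln(1.333) = 2.00 ≈ 2
Step 5: The reaction is second order in ClO.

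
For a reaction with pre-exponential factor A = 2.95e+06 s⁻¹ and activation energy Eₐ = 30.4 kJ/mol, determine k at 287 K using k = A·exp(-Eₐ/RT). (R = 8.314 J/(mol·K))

8.64e+00 s⁻¹

Step 1: Use the Arrhenius equation: k = A × exp(-Eₐ/RT)
Step 2: Convert Eₐ to J/mol: 30.4 kJ/mol = 30400 J/mol
Step 3: Calculate the exponent: -Eₐ/(RT) = -30400/(8.314 × 287) = -12.74036
Step 4: k = 2.95e+06 × exp(-12.74036)
Step 5: k = 2.95e+06 × 2.93043e-06 = 8.6448e+00 s⁻¹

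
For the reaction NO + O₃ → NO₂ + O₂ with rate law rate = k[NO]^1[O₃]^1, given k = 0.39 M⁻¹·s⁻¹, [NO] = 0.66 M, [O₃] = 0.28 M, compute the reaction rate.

0.07207 M/s

Step 1: The rate law is rate = k[NO]^1[O₃]^1
Step 2: Substitute: rate = 0.39 × (0.66)^1 × (0.28)^1
Step 3: rate = 0.39 × 0.66 × 0.28 = 0.072072 M/s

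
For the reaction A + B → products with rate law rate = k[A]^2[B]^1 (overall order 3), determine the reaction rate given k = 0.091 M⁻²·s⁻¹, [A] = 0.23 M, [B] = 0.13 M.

0.0006258 M/s

Step 1: The rate law is rate = k[A]^2[B]^1, overall order = 2+1 = 3
Step 2: Substitute values: rate = 0.091 × (0.23)^2 × (0.13)^1
Step 3: rate = 0.091 × 0.0529 × 0.13 = 0.000625807 M/s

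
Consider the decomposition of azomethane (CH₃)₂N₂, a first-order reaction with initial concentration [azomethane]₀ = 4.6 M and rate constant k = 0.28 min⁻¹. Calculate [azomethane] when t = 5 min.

1.134 M

Step 1: For a first-order reaction: [azomethane] = [azomethane]₀ × e^(-kt)
Step 2: [azomethane] = 4.6 × e^(-0.28 × 5)
Step 3: [azomethane] = 4.6 × e^(-1.4)
Step 4: [azomethane] = 4.6 × 0.246597 = 1.134 M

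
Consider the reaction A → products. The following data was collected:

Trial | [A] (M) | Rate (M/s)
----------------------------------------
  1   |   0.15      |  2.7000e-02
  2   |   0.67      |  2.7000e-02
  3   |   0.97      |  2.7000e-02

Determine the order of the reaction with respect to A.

zeroth order (0)

Step 1: Compare trials - when concentration changes, rate stays constant.
Step 2: rate₂/rate₁ = 2.7000e-02/2.7000e-02 = 1
Step 3: [A]₂/[A]₁ = 0.67/0.15 = 4.467
Step 4: Since rate ratio ≈ (conc ratio)^0, the reaction is zeroth order.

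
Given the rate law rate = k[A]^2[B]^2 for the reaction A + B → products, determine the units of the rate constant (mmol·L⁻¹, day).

(mmol·L⁻¹)⁻³·day⁻¹

Step 1: Overall order = 2 + 2 = 4.
Step 2: rate has units mmol·L⁻¹·day⁻¹; [A]^2[B]^2 has units (mmol·L⁻¹)^4.
Step 3: k = rate/([A]^2[B]^2), so units of k = (mmol·L⁻¹)^(1-4)·day⁻¹ = (mmol·L⁻¹)⁻³·day⁻¹.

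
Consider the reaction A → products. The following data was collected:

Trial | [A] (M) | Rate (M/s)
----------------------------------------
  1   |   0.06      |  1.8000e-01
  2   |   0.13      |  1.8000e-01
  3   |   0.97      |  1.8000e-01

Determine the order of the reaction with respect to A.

zeroth order (0)

Step 1: Compare trials - when concentration changes, rate stays constant.
Step 2: rate₂/rate₁ = 1.8000e-01/1.8000e-01 = 1
Step 3: [A]₂/[A]₁ = 0.13/0.06 = 2.167
Step 4: Since rate ratio ≈ (conc ratio)^0, the reaction is zeroth order.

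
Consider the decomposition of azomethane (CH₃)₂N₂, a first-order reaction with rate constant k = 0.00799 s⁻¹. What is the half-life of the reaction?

86.75 s

Step 1: For a first-order reaction, t₁/₂ = ln(2)/k
Step 2: t₁/₂ = ln(2)/0.00799
Step 3: t₁/₂ = 0.6931/0.00799 = 86.75 s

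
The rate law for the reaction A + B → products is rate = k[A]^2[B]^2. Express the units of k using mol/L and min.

(mol/L)⁻³·min⁻¹

Step 1: Overall order = 2 + 2 = 4.
Step 2: rate has units mol/L·min⁻¹; [A]^2[B]^2 has units (mol/L)^4.
Step 3: k = rate/([A]^2[B]^2), so units of k = (mol/L)^(1-4)·min⁻¹ = (mol/L)⁻³·min⁻¹.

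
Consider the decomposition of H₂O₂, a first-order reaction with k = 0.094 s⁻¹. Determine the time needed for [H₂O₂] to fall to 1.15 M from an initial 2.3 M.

7.374 s

Step 1: For first-order: t = ln([H₂O₂]₀/[H₂O₂])/k
Step 2: t = ln(2.3/1.15)/0.094
Step 3: t = ln(2)/0.094
Step 4: t = 0.6931/0.094 = 7.374 s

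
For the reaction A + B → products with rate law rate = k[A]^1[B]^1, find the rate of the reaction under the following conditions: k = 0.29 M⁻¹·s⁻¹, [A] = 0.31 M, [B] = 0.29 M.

0.02607 M/s

Step 1: The rate law is rate = k[A]^1[B]^1
Step 2: Substitute: rate = 0.29 × (0.31)^1 × (0.29)^1
Step 3: rate = 0.29 × 0.31 × 0.29 = 0.026071 M/s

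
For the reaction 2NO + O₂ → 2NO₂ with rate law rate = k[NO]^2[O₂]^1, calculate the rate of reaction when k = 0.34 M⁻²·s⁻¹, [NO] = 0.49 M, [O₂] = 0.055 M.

0.00449 M/s

Step 1: The rate law is rate = k[NO]^2[O₂]^1
Step 2: Substitute: rate = 0.34 × (0.49)^2 × (0.055)^1
Step 3: rate = 0.34 × 0.2401 × 0.055 = 0.00448987 M/s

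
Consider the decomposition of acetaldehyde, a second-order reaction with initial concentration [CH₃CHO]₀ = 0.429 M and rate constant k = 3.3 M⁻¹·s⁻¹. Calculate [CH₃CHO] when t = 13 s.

0.02211 M

Step 1: For a second-order reaction: 1/[CH₃CHO] = 1/[CH₃CHO]₀ + kt
Step 2: 1/[CH₃CHO] = 1/0.429 + 3.3 × 13
Step 3: 1/[CH₃CHO] = 2.331 + 42.9 = 45.23
Step 4: [CH₃CHO] = 1/45.23 = 0.02211 M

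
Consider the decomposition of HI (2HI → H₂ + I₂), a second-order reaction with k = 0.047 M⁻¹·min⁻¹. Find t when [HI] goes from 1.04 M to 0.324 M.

45.21 min

Step 1: For second-order: t = (1/[HI] - 1/[HI]₀)/k
Step 2: t = (1/0.324 - 1/1.04)/0.047
Step 3: t = (3.086 - 0.9615)/0.047
Step 4: t = 2.125/0.047 = 45.21 min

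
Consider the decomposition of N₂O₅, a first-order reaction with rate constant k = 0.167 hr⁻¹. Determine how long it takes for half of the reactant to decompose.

4.151 hr

Step 1: For a first-order reaction, t₁/₂ = ln(2)/k
Step 2: t₁/₂ = ln(2)/0.167
Step 3: t₁/₂ = 0.6931/0.167 = 4.151 hr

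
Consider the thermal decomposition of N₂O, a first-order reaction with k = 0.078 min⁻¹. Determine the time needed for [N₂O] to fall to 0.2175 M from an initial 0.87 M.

17.77 min

Step 1: For first-order: t = ln([N₂O]₀/[N₂O])/k
Step 2: t = ln(0.87/0.2175)/0.078
Step 3: t = ln(4)/0.078
Step 4: t = 1.386/0.078 = 17.77 min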